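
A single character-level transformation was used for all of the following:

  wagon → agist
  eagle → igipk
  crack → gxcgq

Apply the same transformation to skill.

wqkpr

Shifts by position in wagon: pos 0: w→a (+4), pos 1: a→g (+6), pos 2: g→i (+2), pos 3: o→s (+4), pos 4: n→t (+6) — repeating every 3. The shifts repeat in a cycle of length 3: positions 0,1,… shift by +4, +6, +2, then the pattern repeats.
On skill: s+4=w, k+6=q, i+2=k, l+4=p, l+6=r.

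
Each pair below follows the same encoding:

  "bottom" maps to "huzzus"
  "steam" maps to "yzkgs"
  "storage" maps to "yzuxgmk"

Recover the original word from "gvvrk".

apple

Each letter is shifted forward by 6 in the alphabet (a Caesar shift of +6).
Decoding gvvrk: g−6=a, v−6=p, v−6=p, r−6=l, k−6=e.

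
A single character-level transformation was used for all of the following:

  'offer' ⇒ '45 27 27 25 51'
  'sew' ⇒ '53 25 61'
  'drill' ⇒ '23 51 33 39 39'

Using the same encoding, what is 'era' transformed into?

o(#15)→45 and f(#6)→27: differences scale by 2, so n = 2·pos + 15. With a=1..z=26, the number is 2·pos + 15.
For era: e=5→25, r=18→51, a=1→17.

25 51 17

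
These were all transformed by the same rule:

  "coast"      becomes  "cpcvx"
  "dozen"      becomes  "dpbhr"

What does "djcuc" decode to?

diary

In coast: c→c is +0, o→p is +1, a→c is +2, s→v is +3 — the shift increases by 1 each position. Letter i (0-indexed) is shifted by i+0, so successive shifts are 0, 1, 2, ….
Decoding djcuc: d−0=d, j−1=i, c−2=a, u−3=r, c−4=y.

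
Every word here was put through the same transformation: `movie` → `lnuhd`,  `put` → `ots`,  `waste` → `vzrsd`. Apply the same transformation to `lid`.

Compare letters: m→l is +25, o→n is +25, v→u is +25 — a constant shift. Every letter moves 25 places later in the alphabet, wrapping around z→a.
On lid: l+25=k, i+25=h, d+25=c.

khc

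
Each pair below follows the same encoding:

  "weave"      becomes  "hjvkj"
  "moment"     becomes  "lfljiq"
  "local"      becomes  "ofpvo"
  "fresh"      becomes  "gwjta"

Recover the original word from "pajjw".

w(22)→h(7) and e(4)→j(9) fit y≡23x+21 (mod 26); the inverse of 23 mod 26 is 17. Treating letters as 0–25, the rule is x ↦ 23x + 21 (mod 26).
Decoding pajjw: p(15)→17·(15−21)≡2=c; a(0)→17·(0−21)≡7=h; j(9)→17·(9−21)≡4=e; j(9)→17·(9−21)≡4=e; w(22)→17·(22−21)≡17=r (all mod 26).

cheer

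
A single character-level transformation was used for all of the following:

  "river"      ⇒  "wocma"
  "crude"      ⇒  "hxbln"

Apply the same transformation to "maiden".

In river: r→w is +5, i→o is +6, v→c is +7, e→m is +8 — the shift increases by 1 each position. Letter i (0-indexed) is shifted by i+5, so successive shifts are 5, 6, 7, ….
Applying it to maiden: m+5=r, a+6=g, i+7=p, d+8=l, e+9=n, n+10=x.

rgplnx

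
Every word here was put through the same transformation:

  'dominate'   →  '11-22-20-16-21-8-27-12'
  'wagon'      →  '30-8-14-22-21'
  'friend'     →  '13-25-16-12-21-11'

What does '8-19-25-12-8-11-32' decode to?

already

Letters become their 1-based position plus 7 (so a→8, b→9, …).
Decoding 8-19-25-12-8-11-32: 8→(8−7)÷1=1=a, 19→(19−7)÷1=12=l, 25→(25−7)÷1=18=r, 12→(12−7)÷1=5=e, 8→(8−7)÷1=1=a, 11→(11−7)÷1=4=d, 32→(32−7)÷1=25=y.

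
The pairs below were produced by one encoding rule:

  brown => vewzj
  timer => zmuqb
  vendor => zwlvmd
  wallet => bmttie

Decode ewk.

cow

Two steps: reverse the string, then apply a Caesar shift of +8.
Undoing it on ewk: shift back: e−8=w, w−8=o, k−8=c → woc; then reverse → cow.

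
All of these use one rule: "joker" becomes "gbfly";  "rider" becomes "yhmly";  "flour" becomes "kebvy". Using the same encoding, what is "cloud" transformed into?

nebvm

This is an affine cipher: with a=0,…,z=25, each position x becomes (25x+15) mod 26.
Applying it to cloud: c(2)→25·2+15≡13=n; l(11)→25·11+15≡4=e; o(14)→25·14+15≡1=b; u(20)→25·20+15≡21=v; d(3)→25·3+15≡12=m (all mod 26).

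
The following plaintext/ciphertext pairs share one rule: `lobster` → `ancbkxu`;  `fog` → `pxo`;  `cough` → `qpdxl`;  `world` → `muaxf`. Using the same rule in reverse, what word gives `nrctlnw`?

The output letters match the input read backwards, each shifted +9: lobster reversed is retsbol. The word is reversed, then every letter is shifted forward by 9.
Undoing it on nrctlnw: shift back: n−9=e, r−9=i, c−9=t, t−9=k, l−9=c, n−9=e, w−9=n → eitkcen; then reverse → necktie.

necktie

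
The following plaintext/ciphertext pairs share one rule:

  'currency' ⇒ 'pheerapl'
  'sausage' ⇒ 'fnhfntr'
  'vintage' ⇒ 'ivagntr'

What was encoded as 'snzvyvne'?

Each letter is shifted forward by 13 in the alphabet (a Caesar shift of +13).
Undoing it on snzvyvne: s−13=f, n−13=a, z−13=m, v−13=i, y−13=l, v−13=i, n−13=a, e−13=r.

familiar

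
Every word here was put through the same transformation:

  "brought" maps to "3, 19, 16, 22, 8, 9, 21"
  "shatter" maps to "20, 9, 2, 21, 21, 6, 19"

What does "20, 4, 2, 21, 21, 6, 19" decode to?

scatter

b is letter #2 and maps to 3: an offset of 1. Letters become their 1-based position plus 1 (so a→2, b→3, …).
Reversing it on 20, 4, 2, 21, 21, 6, 19: 20→(20−1)÷1=19=s, 4→(4−1)÷1=3=c, 2→(2−1)÷1=1=a, 21→(21−1)÷1=20=t, 21→(21−1)÷1=20=t, 6→(6−1)÷1=5=e, 19→(19−1)÷1=18=r.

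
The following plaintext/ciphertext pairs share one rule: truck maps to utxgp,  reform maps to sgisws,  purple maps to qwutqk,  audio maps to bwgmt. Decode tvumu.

strip

In truck: t→u is +1, r→t is +2, u→x is +3, c→g is +4 — the shift increases by 1 each position. Each letter shifts forward by (position + 1), i.e. 1, 2, 3, … — the shift grows by one for each successive letter.
Undoing it on tvumu: t−1=s, v−2=t, u−3=r, m−4=i, u−5=p.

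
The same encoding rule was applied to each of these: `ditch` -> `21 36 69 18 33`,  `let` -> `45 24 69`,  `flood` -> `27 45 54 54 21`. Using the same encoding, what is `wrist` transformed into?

d(#4)→21 and i(#9)→36: differences scale by 3, so n = 3·pos + 9. With a=1..z=26, the number is 3·pos + 9.
For wrist: w=23→78, r=18→63, i=9→36, s=19→66, t=20→69.

78 63 36 66 69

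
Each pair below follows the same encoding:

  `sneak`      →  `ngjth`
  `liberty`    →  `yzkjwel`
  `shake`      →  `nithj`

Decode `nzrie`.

Treating letters as 0–25, the rule is x ↦ 17x + 19 (mod 26).
Reversing it on nzrie: n(13)→23·(13−19)≡18=s; z(25)→23·(25−19)≡8=i; r(17)→23·(17−19)≡6=g; i(8)→23·(8−19)≡7=h; e(4)→23·(4−19)≡19=t (all mod 26).

sight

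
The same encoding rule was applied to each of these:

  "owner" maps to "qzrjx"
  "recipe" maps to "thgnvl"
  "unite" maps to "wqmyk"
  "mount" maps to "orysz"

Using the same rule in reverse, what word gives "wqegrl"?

unable

In owner: o→q is +2, w→z is +3, n→r is +4, e→j is +5 — the shift increases by 1 each position. The shift increases by 1 at each position, starting from +2: 2, 3, 4, ….
Undoing it on wqegrl: w−2=u, q−3=n, e−4=a, g−5=b, r−6=l, l−7=e.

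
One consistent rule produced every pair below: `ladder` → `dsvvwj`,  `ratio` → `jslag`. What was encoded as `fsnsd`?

It's a constant shift of +18 (ROT18).
Decoding fsnsd: f−18=n, s−18=a, n−18=v, s−18=a, d−18=l.

naval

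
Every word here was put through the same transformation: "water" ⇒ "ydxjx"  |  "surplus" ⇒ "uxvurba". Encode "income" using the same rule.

kqgtsl

In water: w→y is +2, a→d is +3, t→x is +4, e→j is +5 — the shift increases by 1 each position. Each letter shifts forward by (position + 2), i.e. 2, 3, 4, … — the shift grows by one for each successive letter.
On income: i+2=k, n+3=q, c+4=g, o+5=t, m+6=s, e+7=l.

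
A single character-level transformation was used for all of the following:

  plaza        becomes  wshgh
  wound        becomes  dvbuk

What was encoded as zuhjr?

snack

Compare letters: p→w is +7, l→s is +7, a→h is +7 — a constant shift. Every letter moves 7 places later in the alphabet, wrapping around z→a.
Decoding zuhjr: z−7=s, u−7=n, h−7=a, j−7=c, r−7=k.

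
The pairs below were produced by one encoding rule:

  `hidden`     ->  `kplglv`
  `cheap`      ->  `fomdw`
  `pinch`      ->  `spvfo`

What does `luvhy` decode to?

Shifts by position in hidden: pos 0: h→k (+3), pos 1: i→p (+7), pos 2: d→l (+8), pos 3: d→g (+3), pos 4: e→l (+7), pos 5: n→v (+8) — repeating every 3. A repeating key of period 3 is used — shifts +3, +7, +8 over and over.
Undoing it on luvhy: l−3=i, u−7=n, v−8=n, h−3=e, y−7=r.

inner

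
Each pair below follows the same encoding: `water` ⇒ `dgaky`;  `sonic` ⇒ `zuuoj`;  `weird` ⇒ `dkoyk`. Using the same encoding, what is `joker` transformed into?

qurky

The rule splits by letter class: vowels +6, consonants +7.
On joker: j(cons)+7=q, o(vowel)+6=u, k(cons)+7=r, e(vowel)+6=k, r(cons)+7=y.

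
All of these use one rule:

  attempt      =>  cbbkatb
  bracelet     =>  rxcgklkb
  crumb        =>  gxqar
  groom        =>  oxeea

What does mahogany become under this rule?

acdeocpy

a(0)→c(2) and t(19)→b(1) fit y≡15x+2 (mod 26); the inverse of 15 mod 26 is 7. Treating letters as 0–25, the rule is x ↦ 15x + 2 (mod 26).
Applying it to mahogany: m(12)→15·12+2≡0=a; a(0)→15·0+2≡2=c; h(7)→15·7+2≡3=d; o(14)→15·14+2≡4=e; g(6)→15·6+2≡14=o; a(0)→15·0+2≡2=c; n(13)→15·13+2≡15=p; y(24)→15·24+2≡24=y (all mod 26).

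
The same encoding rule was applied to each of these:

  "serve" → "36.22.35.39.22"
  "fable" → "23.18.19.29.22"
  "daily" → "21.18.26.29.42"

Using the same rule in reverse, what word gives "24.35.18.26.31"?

grain

s is letter #19 and maps to 36: an offset of 17. Each letter is replaced by its alphabet position (a=1..z=26) + 17.
Undoing it on 24.35.18.26.31: 24→(24−17)÷1=7=g, 35→(35−17)÷1=18=r, 18→(18−17)÷1=1=a, 26→(26−17)÷1=9=i, 31→(31−17)÷1=14=n.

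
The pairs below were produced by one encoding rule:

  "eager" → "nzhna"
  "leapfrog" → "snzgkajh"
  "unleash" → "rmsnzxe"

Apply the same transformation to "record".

antjaq

e(4)→n(13) and a(0)→z(25) fit y≡23x+25 (mod 26); the inverse of 23 mod 26 is 17. This is an affine cipher: with a=0,…,z=25, each position x becomes (23x+25) mod 26.
Applying it to record: r(17)→23·17+25≡0=a; e(4)→23·4+25≡13=n; c(2)→23·2+25≡19=t; o(14)→23·14+25≡9=j; r(17)→23·17+25≡0=a; d(3)→23·3+25≡16=q (all mod 26).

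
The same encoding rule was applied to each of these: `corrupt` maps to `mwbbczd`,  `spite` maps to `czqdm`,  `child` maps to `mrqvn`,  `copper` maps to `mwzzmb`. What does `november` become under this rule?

xwfmwlmb

Two shifts are in play — +8 for a/e/i/o/u, +10 for every other letter.
Applying it to november: n(cons)+10=x, o(vowel)+8=w, v(cons)+10=f, e(vowel)+8=m, m(cons)+10=w, b(cons)+10=l, e(vowel)+8=m, r(cons)+10=b.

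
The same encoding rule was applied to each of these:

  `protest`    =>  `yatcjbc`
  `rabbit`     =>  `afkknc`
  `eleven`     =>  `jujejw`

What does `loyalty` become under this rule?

Two shifts are in play — +5 for a/e/i/o/u, +9 for every other letter.
For loyalty: l(cons)+9=u, o(vowel)+5=t, y(cons)+9=h, a(vowel)+5=f, l(cons)+9=u, t(cons)+9=c, y(cons)+9=h.

uthfuch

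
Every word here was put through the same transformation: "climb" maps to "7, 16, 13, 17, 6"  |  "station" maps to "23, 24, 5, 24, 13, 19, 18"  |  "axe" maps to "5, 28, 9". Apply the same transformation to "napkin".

18, 5, 20, 15, 13, 18

c is letter #3 and maps to 7: an offset of 4. Each letter is replaced by its alphabet position (a=1..z=26) + 4.
For napkin: n=14→18, a=1→5, p=16→20, k=11→15, i=9→13, n=14→18.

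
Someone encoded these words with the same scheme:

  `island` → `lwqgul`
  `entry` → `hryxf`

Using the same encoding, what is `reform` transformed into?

uikuyu

In island: i→l is +3, s→w is +4, l→q is +5, a→g is +6 — the shift increases by 1 each position. The shift increases by 1 at each position, starting from +3: 3, 4, 5, ….
For reform: r+3=u, e+4=i, f+5=k, o+6=u, r+7=y, m+8=u.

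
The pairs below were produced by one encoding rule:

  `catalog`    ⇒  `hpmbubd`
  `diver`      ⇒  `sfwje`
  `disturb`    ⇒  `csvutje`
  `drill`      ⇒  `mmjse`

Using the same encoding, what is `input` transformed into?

uvqoj

The word is reversed, then every letter is shifted forward by 1.
For input: reverse → tupni; then shift: t+1=u, u+1=v, p+1=q, n+1=o, i+1=j.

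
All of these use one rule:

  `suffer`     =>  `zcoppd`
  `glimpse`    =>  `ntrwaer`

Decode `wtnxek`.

In suffer: s→z is +7, u→c is +8, f→o is +9, f→p is +10 — the shift increases by 1 each position. The shift increases by 1 at each position, starting from +7: 7, 8, 9, ….
Undoing it on wtnxek: w−7=p, t−8=l, n−9=e, x−10=n, e−11=t, k−12=y.

plenty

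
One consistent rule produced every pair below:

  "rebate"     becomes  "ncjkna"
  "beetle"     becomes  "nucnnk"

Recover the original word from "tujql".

chalk

The output letters match the input read backwards, each shifted +9: rebate reversed is etaber. Two steps: reverse the string, then apply a Caesar shift of +9.
Undoing it on tujql: shift back: t−9=k, u−9=l, j−9=a, q−9=h, l−9=c → klahc; then reverse → chalk.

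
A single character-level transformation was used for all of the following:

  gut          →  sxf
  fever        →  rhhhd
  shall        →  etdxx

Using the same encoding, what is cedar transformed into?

ohpdd

The shift depends on letter class: consonant g→s is +12, but vowel u→x is +3. The rule splits by letter class: vowels +3, consonants +12.
On cedar: c(cons)+12=o, e(vowel)+3=h, d(cons)+12=p, a(vowel)+3=d, r(cons)+12=d.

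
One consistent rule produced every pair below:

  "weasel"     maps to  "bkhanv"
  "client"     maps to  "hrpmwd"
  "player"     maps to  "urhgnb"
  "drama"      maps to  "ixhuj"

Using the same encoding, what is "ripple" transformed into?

In weasel: w→b is +5, e→k is +6, a→h is +7, s→a is +8 — the shift increases by 1 each position. Letter i (0-indexed) is shifted by i+5, so successive shifts are 5, 6, 7, ….
Applying it to ripple: r+5=w, i+6=o, p+7=w, p+8=x, l+9=u, e+10=o.

wowxuo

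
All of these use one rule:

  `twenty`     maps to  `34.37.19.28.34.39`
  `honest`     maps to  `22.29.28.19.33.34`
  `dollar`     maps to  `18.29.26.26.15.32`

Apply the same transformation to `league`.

26.19.15.21.35.19

Each letter is replaced by its alphabet position (a=1..z=26) + 14.
Applying it to league: l=12→26, e=5→19, a=1→15, g=7→21, u=21→35, e=5→19.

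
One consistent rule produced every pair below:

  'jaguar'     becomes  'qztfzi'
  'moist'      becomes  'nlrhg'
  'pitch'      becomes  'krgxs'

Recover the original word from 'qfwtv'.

judge

Each letter is replaced by its mirror in the alphabet: a↔z, b↔y, c↔x, and so on (the Atbash cipher).
Decoding qfwtv: q↔j, f↔u, w↔d, t↔g, v↔e.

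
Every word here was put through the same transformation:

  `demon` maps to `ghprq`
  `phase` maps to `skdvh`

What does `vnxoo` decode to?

Each letter is shifted forward by 3 in the alphabet (a Caesar shift of +3).
Undoing it on vnxoo: v−3=s, n−3=k, x−3=u, o−3=l, o−3=l.

skull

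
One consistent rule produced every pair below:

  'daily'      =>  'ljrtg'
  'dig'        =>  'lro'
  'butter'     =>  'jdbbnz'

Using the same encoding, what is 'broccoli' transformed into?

The shift depends on letter class: consonant d→l is +8, but vowel a→j is +9. Two shifts are in play — +9 for a/e/i/o/u, +8 for every other letter.
Applying it to broccoli: b(cons)+8=j, r(cons)+8=z, o(vowel)+9=x, c(cons)+8=k, c(cons)+8=k, o(vowel)+9=x, l(cons)+8=t, i(vowel)+9=r.

jzxkkxtr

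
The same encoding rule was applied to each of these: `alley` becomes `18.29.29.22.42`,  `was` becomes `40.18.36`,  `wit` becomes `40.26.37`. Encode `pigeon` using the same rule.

33.26.24.22.32.31

a is letter #1 and maps to 18: an offset of 17. Letters become their 1-based position plus 17 (so a→18, b→19, …).
On pigeon: p=16→33, i=9→26, g=7→24, e=5→22, o=15→32, n=14→31.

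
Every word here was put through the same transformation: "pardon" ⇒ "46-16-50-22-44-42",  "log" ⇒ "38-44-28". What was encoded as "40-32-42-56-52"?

minus

p(#16)→46 and a(#1)→16: differences scale by 2, so n = 2·pos + 14. The formula is n = 2×(alphabet index, a=1) + 14.
Undoing it on 40-32-42-56-52: 40→(40−14)÷2=13=m, 32→(32−14)÷2=9=i, 42→(42−14)÷2=14=n, 56→(56−14)÷2=21=u, 52→(52−14)÷2=19=s.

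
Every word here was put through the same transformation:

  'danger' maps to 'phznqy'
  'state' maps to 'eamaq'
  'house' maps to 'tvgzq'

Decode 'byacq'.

prove

Shifts by position in danger: pos 0: d→p (+12), pos 1: a→h (+7), pos 2: n→z (+12), pos 3: g→n (+7) — repeating every 2. A repeating key of period 2 is used — shifts +12, +7 over and over.
Undoing it on byacq: b−12=p, y−7=r, a−12=o, c−7=v, q−12=e.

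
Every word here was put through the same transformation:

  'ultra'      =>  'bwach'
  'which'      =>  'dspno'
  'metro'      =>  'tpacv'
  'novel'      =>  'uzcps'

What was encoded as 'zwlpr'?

sleek

Shifts by position in ultra: pos 0: u→b (+7), pos 1: l→w (+11), pos 2: t→a (+7), pos 3: r→c (+11) — repeating every 2. It's a Vigenère-style cipher with numeric key [7,11]: position i shifts by key[i mod 2].
Decoding zwlpr: z−7=s, w−11=l, l−7=e, p−11=e, r−7=k.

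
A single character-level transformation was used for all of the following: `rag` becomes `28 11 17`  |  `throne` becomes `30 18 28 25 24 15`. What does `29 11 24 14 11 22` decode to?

r is letter #18 and maps to 28: an offset of 10. Each letter is replaced by its alphabet position (a=1..z=26) + 10.
Reversing it on 29 11 24 14 11 22: 29→(29−10)÷1=19=s, 11→(11−10)÷1=1=a, 24→(24−10)÷1=14=n, 14→(14−10)÷1=4=d, 11→(11−10)÷1=1=a, 22→(22−10)÷1=12=l.

sandal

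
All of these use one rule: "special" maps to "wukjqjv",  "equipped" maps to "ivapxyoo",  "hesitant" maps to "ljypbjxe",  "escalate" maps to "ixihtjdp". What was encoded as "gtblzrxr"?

covering

In special: s→w is +4, p→u is +5, e→k is +6, c→j is +7 — the shift increases by 1 each position. The shift increases by 1 at each position, starting from +4: 4, 5, 6, ….
Decoding gtblzrxr: g−4=c, t−5=o, b−6=v, l−7=e, z−8=r, r−9=i, x−10=n, r−11=g.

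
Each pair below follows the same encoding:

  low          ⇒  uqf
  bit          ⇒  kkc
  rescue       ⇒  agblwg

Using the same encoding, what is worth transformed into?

The rule splits by letter class: vowels +2, consonants +9.
Applying it to worth: w(cons)+9=f, o(vowel)+2=q, r(cons)+9=a, t(cons)+9=c, h(cons)+9=q.

fqacq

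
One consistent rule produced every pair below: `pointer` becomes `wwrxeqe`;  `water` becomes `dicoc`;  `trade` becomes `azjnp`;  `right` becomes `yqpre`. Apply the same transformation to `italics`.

pbjvtof

Each letter shifts forward by (position + 7), i.e. 7, 8, 9, … — the shift grows by one for each successive letter.
For italics: i+7=p, t+8=b, a+9=j, l+10=v, i+11=t, c+12=o, s+13=f.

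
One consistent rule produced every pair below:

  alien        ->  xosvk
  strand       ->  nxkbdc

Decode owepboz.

perfume

The output letters match the input read backwards, each shifted +10: alien reversed is neila. Two steps: reverse the string, then apply a Caesar shift of +10.
Reversing it on owepboz: shift back: o−10=e, w−10=m, e−10=u, p−10=f, b−10=r, o−10=e, z−10=p → emufrep; then reverse → perfume.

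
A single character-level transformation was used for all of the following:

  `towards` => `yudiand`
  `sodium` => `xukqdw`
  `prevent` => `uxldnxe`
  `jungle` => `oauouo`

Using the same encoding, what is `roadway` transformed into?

wuhlfkj

In towards: t→y is +5, o→u is +6, w→d is +7, a→i is +8 — the shift increases by 1 each position. Letter i (0-indexed) is shifted by i+5, so successive shifts are 5, 6, 7, ….
On roadway: r+5=w, o+6=u, a+7=h, d+8=l, w+9=f, a+10=k, y+11=j.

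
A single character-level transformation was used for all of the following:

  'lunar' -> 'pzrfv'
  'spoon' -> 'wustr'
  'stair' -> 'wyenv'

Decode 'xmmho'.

thick

Shifts by position in lunar: pos 0: l→p (+4), pos 1: u→z (+5), pos 2: n→r (+4), pos 3: a→f (+5) — repeating every 2. The shifts repeat in a cycle of length 2: positions 0,1,… shift by +4, +5, then the pattern repeats.
Reversing it on xmmho: x−4=t, m−5=h, m−4=i, h−5=c, o−4=k.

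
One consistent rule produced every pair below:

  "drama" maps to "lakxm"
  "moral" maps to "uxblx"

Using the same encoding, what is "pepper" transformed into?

xnzaqe

In drama: d→l is +8, r→a is +9, a→k is +10, m→x is +11 — the shift increases by 1 each position. Each letter shifts forward by (position + 8), i.e. 8, 9, 10, … — the shift grows by one for each successive letter.
Applying it to pepper: p+8=x, e+9=n, p+10=z, p+11=a, e+12=q, r+13=e.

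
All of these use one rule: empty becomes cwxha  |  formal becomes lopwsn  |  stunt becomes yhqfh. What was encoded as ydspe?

Treating letters as 0–25, the rule is x ↦ 9x + 18 (mod 26).
Decoding ydspe: y(24)→3·(24−18)≡18=s; d(3)→3·(3−18)≡7=h; s(18)→3·(18−18)≡0=a; p(15)→3·(15−18)≡17=r; e(4)→3·(4−18)≡10=k (all mod 26).

shark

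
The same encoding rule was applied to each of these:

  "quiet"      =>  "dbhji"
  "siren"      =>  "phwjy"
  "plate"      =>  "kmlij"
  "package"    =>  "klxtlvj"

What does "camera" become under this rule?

xlfjwl

q(16)→d(3) and u(20)→b(1) fit y≡19x+11 (mod 26); the inverse of 19 mod 26 is 11. This is an affine cipher: with a=0,…,z=25, each position x becomes (19x+11) mod 26.
For camera: c(2)→19·2+11≡23=x; a(0)→19·0+11≡11=l; m(12)→19·12+11≡5=f; e(4)→19·4+11≡9=j; r(17)→19·17+11≡22=w; a(0)→19·0+11≡11=l (all mod 26).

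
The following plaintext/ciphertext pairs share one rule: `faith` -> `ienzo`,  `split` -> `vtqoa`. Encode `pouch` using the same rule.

sszio

In faith: f→i is +3, a→e is +4, i→n is +5, t→z is +6 — the shift increases by 1 each position. The shift increases by 1 at each position, starting from +3: 3, 4, 5, ….
Applying it to pouch: p+3=s, o+4=s, u+5=z, c+6=i, h+7=o.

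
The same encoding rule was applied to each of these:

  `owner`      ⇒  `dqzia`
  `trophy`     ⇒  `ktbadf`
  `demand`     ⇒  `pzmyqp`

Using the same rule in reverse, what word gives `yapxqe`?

Two steps: reverse the string, then apply a Caesar shift of +12.
Decoding yapxqe: shift back: y−12=m, a−12=o, p−12=d, x−12=l, q−12=e, e−12=s → modles; then reverse → seldom.

seldom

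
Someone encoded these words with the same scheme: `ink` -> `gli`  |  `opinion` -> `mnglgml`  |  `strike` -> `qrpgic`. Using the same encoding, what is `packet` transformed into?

This is a Caesar cipher with shift 24.
For packet: p+24=n, a+24=y, c+24=a, k+24=i, e+24=c, t+24=r.

nyaicr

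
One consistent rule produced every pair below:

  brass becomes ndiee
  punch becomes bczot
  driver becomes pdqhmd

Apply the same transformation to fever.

The shift depends on letter class: consonant b→n is +12, but vowel a→i is +8. The rule splits by letter class: vowels +8, consonants +12.
For fever: f(cons)+12=r, e(vowel)+8=m, v(cons)+12=h, e(vowel)+8=m, r(cons)+12=d.

rmhmd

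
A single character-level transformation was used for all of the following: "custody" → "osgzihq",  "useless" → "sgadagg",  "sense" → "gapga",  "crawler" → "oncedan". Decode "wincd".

moral

c(2)→o(14) and u(20)→s(18) fit y≡19x+2 (mod 26); the inverse of 19 mod 26 is 11. This is an affine cipher: with a=0,…,z=25, each position x becomes (19x+2) mod 26.
Decoding wincd: w(22)→11·(22−2)≡12=m; i(8)→11·(8−2)≡14=o; n(13)→11·(13−2)≡17=r; c(2)→11·(2−2)≡0=a; d(3)→11·(3−2)≡11=l (all mod 26).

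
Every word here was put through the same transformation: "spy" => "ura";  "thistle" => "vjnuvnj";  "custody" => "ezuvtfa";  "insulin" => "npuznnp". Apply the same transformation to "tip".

The shift depends on letter class: consonant s→u is +2, but vowel i→n is +5. Two shifts are in play — +5 for a/e/i/o/u, +2 for every other letter.
On tip: t(cons)+2=v, i(vowel)+5=n, p(cons)+2=r.

vnr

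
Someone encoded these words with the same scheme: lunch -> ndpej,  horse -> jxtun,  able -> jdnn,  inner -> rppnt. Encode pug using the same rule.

The shift depends on letter class: consonant l→n is +2, but vowel u→d is +9. The rule splits by letter class: vowels +9, consonants +2.
Applying it to pug: p(cons)+2=r, u(vowel)+9=d, g(cons)+2=i.

rdi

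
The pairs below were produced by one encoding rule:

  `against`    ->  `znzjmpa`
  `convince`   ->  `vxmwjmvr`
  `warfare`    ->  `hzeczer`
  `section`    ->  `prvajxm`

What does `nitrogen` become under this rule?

mjaexnrm

a(0)→z(25) and g(6)→n(13) fit y≡11x+25 (mod 26); the inverse of 11 mod 26 is 19. This is an affine cipher: with a=0,…,z=25, each position x becomes (11x+25) mod 26.
For nitrogen: n(13)→11·13+25≡12=m; i(8)→11·8+25≡9=j; t(19)→11·19+25≡0=a; r(17)→11·17+25≡4=e; o(14)→11·14+25≡23=x; g(6)→11·6+25≡13=n; e(4)→11·4+25≡17=r; n(13)→11·13+25≡12=m (all mod 26).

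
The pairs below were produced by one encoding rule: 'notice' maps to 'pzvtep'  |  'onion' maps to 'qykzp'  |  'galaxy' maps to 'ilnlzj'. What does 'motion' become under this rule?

ozvtqy

Shifts by position in notice: pos 0: n→p (+2), pos 1: o→z (+11), pos 2: t→v (+2), pos 3: i→t (+11) — repeating every 2. The shifts repeat in a cycle of length 2: positions 0,1,… shift by +2, +11, then the pattern repeats.
Applying it to motion: m+2=o, o+11=z, t+2=v, i+11=t, o+2=q, n+11=y.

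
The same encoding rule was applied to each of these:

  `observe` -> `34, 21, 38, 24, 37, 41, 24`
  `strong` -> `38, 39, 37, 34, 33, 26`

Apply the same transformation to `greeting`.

26, 37, 24, 24, 39, 28, 33, 26

o is letter #15 and maps to 34: an offset of 19. Each letter is replaced by its alphabet position (a=1..z=26) + 19.
Applying it to greeting: g=7→26, r=18→37, e=5→24, e=5→24, t=20→39, i=9→28, n=14→33, g=7→26.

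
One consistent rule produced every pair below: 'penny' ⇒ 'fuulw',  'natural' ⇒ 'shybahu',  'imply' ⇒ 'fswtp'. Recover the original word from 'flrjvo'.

hockey

The word is reversed, then every letter is shifted forward by 7.
Undoing it on flrjvo: shift back: f−7=y, l−7=e, r−7=k, j−7=c, v−7=o, o−7=h → yekcoh; then reverse → hockey.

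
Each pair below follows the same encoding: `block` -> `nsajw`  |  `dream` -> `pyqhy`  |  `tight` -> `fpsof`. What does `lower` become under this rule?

xvild

Shifts by position in block: pos 0: b→n (+12), pos 1: l→s (+7), pos 2: o→a (+12), pos 3: c→j (+7) — repeating every 2. It's a Vigenère-style cipher with numeric key [12,7]: position i shifts by key[i mod 2].
Applying it to lower: l+12=x, o+7=v, w+12=i, e+7=l, r+12=d.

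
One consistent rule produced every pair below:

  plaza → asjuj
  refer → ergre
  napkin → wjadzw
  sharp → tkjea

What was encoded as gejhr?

frame

p(15)→a(0) and l(11)→s(18) fit y≡15x+9 (mod 26); the inverse of 15 mod 26 is 7. Treating letters as 0–25, the rule is x ↦ 15x + 9 (mod 26).
Undoing it on gejhr: g(6)→7·(6−9)≡5=f; e(4)→7·(4−9)≡17=r; j(9)→7·(9−9)≡0=a; h(7)→7·(7−9)≡12=m; r(17)→7·(17−9)≡4=e (all mod 26).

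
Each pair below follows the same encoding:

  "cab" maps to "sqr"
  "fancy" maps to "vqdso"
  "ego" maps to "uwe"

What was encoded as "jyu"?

tie

Compare letters: c→s is +16, a→q is +16, b→r is +16 — a constant shift. Each letter is shifted forward by 16 in the alphabet (a Caesar shift of +16).
Decoding jyu: j−16=t, y−16=i, u−16=e.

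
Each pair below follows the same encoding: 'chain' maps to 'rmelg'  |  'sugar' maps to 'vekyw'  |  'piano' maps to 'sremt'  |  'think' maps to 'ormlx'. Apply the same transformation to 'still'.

The output letters match the input read backwards, each shifted +4: chain reversed is niahc. The word is reversed, then every letter is shifted forward by 4.
For still: reverse → llits; then shift: l+4=p, l+4=p, i+4=m, t+4=x, s+4=w.

ppmxw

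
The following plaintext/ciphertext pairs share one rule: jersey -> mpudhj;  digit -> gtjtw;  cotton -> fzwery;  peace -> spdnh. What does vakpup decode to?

sphere

Shifts by position in jersey: pos 0: j→m (+3), pos 1: e→p (+11), pos 2: r→u (+3), pos 3: s→d (+11) — repeating every 2. It's a Vigenère-style cipher with numeric key [3,11]: position i shifts by key[i mod 2].
Decoding vakpup: v−3=s, a−11=p, k−3=h, p−11=e, u−3=r, p−11=e.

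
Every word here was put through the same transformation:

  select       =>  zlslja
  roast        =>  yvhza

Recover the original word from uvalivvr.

Compare letters: s→z is +7, e→l is +7, l→s is +7 — a constant shift. It's a constant shift of +7 (ROT7).
Decoding uvalivvr: u−7=n, v−7=o, a−7=t, l−7=e, i−7=b, v−7=o, v−7=o, r−7=k.

notebook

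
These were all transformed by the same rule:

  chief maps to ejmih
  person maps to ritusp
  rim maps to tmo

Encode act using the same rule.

Two shifts are in play — +4 for a/e/i/o/u, +2 for every other letter.
Applying it to act: a(vowel)+4=e, c(cons)+2=e, t(cons)+2=v.

eev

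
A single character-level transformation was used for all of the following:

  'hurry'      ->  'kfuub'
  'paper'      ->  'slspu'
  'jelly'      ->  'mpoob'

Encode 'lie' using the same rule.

otp

The shift depends on letter class: consonant h→k is +3, but vowel u→f is +11. Vowels shift forward by 11 and consonants shift forward by 3.
For lie: l(cons)+3=o, i(vowel)+11=t, e(vowel)+11=p.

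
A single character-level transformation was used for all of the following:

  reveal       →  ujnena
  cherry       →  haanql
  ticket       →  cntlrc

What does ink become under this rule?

The output letters match the input read backwards, each shifted +9: reveal reversed is laever. Read the word backwards and shift each letter +9.
Applying it to ink: reverse → kni; then shift: k+9=t, n+9=w, i+9=r.

twr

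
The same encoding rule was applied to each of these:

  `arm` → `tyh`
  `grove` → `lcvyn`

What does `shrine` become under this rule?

lupyoz

The output letters match the input read backwards, each shifted +7: arm reversed is mra. Two steps: reverse the string, then apply a Caesar shift of +7.
On shrine: reverse → enirhs; then shift: e+7=l, n+7=u, i+7=p, r+7=y, h+7=o, s+7=z.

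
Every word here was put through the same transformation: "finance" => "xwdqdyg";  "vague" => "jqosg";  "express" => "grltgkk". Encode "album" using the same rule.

f(5)→x(23) and i(8)→w(22) fit y≡17x+16 (mod 26); the inverse of 17 mod 26 is 23. This is an affine cipher: with a=0,…,z=25, each position x becomes (17x+16) mod 26.
Applying it to album: a(0)→17·0+16≡16=q; l(11)→17·11+16≡21=v; b(1)→17·1+16≡7=h; u(20)→17·20+16≡18=s; m(12)→17·12+16≡12=m (all mod 26).

qvhsm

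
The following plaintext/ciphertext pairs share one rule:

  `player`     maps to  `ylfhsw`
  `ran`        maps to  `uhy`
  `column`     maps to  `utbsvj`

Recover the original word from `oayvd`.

worth

The output letters match the input read backwards, each shifted +7: player reversed is reyalp. Read the word backwards and shift each letter +7.
Decoding oayvd: shift back: o−7=h, a−7=t, y−7=r, v−7=o, d−7=w → htrow; then reverse → worth.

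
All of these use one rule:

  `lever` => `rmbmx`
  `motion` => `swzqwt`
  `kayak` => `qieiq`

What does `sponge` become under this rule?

yvwtmm

The shift depends on letter class: consonant l→r is +6, but vowel e→m is +8. The rule splits by letter class: vowels +8, consonants +6.
For sponge: s(cons)+6=y, p(cons)+6=v, o(vowel)+8=w, n(cons)+6=t, g(cons)+6=m, e(vowel)+8=m.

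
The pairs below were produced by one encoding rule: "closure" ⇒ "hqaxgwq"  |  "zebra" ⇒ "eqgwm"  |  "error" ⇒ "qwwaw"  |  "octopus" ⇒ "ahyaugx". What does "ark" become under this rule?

mwp

Two shifts are in play — +12 for a/e/i/o/u, +5 for every other letter.
Applying it to ark: a(vowel)+12=m, r(cons)+5=w, k(cons)+5=p.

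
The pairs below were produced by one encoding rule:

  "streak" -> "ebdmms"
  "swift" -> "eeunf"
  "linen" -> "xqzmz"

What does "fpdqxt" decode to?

Shifts by position in streak: pos 0: s→e (+12), pos 1: t→b (+8), pos 2: r→d (+12), pos 3: e→m (+8) — repeating every 2. The shifts repeat in a cycle of length 2: positions 0,1,… shift by +12, +8, then the pattern repeats.
Decoding fpdqxt: f−12=t, p−8=h, d−12=r, q−8=i, x−12=l, t−8=l.

thrill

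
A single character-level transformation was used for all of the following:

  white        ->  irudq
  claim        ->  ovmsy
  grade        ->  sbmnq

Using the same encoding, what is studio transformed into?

edgnuy

Shifts by position in white: pos 0: w→i (+12), pos 1: h→r (+10), pos 2: i→u (+12), pos 3: t→d (+10) — repeating every 2. The shifts repeat in a cycle of length 2: positions 0,1,… shift by +12, +10, then the pattern repeats.
On studio: s+12=e, t+10=d, u+12=g, d+10=n, i+12=u, o+10=y.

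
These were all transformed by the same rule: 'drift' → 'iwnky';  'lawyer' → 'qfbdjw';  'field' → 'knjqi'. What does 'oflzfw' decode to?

Compare letters: d→i is +5, r→w is +5, i→n is +5 — a constant shift. This is a Caesar cipher with shift 5.
Reversing it on oflzfw: o−5=j, f−5=a, l−5=g, z−5=u, f−5=a, w−5=r.

jaguar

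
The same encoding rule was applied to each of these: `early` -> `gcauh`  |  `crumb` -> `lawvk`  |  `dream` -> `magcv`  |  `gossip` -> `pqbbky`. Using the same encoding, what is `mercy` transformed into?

vgalh

The shift depends on letter class: consonant r→a is +9, but vowel e→g is +2. The rule splits by letter class: vowels +2, consonants +9.
On mercy: m(cons)+9=v, e(vowel)+2=g, r(cons)+9=a, c(cons)+9=l, y(cons)+9=h.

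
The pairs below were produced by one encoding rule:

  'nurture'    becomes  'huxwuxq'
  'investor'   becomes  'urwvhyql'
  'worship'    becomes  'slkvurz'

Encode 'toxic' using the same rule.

flarw

The output letters match the input read backwards, each shifted +3: nurture reversed is erutrun. The word is reversed, then every letter is shifted forward by 3.
Applying it to toxic: reverse → cixot; then shift: c+3=f, i+3=l, x+3=a, o+3=r, t+3=w.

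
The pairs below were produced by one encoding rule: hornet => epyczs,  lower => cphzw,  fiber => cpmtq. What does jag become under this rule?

The output letters match the input read backwards, each shifted +11: hornet reversed is tenroh. The word is reversed, then every letter is shifted forward by 11.
For jag: reverse → gaj; then shift: g+11=r, a+11=l, j+11=u.

rlu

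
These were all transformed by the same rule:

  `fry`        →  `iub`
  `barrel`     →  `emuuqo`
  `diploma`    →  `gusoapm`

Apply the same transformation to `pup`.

sgs

The shift depends on letter class: consonant f→i is +3, but vowel a→m is +12. Two shifts are in play — +12 for a/e/i/o/u, +3 for every other letter.
For pup: p(cons)+3=s, u(vowel)+12=g, p(cons)+3=s.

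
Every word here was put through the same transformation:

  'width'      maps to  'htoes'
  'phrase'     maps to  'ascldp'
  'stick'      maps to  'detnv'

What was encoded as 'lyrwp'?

angle

Compare letters: w→h is +11, i→t is +11, d→o is +11 — a constant shift. It's a constant shift of +11 (ROT11).
Reversing it on lyrwp: l−11=a, y−11=n, r−11=g, w−11=l, p−11=e.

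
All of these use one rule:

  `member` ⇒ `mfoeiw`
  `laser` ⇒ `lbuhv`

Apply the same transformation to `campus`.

Letter i (0-indexed) is shifted by i+0, so successive shifts are 0, 1, 2, ….
For campus: c+0=c, a+1=b, m+2=o, p+3=s, u+4=y, s+5=x.

cbosyx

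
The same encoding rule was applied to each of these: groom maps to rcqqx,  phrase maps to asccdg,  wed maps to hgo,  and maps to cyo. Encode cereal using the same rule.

ngcgcw

The rule splits by letter class: vowels +2, consonants +11.
On cereal: c(cons)+11=n, e(vowel)+2=g, r(cons)+11=c, e(vowel)+2=g, a(vowel)+2=c, l(cons)+11=w.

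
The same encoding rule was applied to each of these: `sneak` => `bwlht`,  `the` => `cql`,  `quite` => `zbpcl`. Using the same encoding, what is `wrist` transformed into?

The shift depends on letter class: consonant s→b is +9, but vowel e→l is +7. Vowels shift forward by 7 and consonants shift forward by 9.
On wrist: w(cons)+9=f, r(cons)+9=a, i(vowel)+7=p, s(cons)+9=b, t(cons)+9=c.

fapbc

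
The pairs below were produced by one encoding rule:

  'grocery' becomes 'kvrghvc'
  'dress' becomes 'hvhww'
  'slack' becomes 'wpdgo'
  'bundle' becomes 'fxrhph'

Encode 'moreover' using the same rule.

qrvhrzhv

The shift depends on letter class: consonant g→k is +4, but vowel o→r is +3. The rule splits by letter class: vowels +3, consonants +4.
On moreover: m(cons)+4=q, o(vowel)+3=r, r(cons)+4=v, e(vowel)+3=h, o(vowel)+3=r, v(cons)+4=z, e(vowel)+3=h, r(cons)+4=v.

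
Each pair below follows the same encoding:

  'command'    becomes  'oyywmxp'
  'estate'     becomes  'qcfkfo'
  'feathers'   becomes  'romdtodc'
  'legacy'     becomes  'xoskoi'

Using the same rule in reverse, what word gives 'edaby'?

Shifts by position in command: pos 0: c→o (+12), pos 1: o→y (+10), pos 2: m→y (+12), pos 3: m→w (+10) — repeating every 2. The shifts repeat in a cycle of length 2: positions 0,1,… shift by +12, +10, then the pattern repeats.
Undoing it on edaby: e−12=s, d−10=t, a−12=o, b−10=r, y−12=m.

storm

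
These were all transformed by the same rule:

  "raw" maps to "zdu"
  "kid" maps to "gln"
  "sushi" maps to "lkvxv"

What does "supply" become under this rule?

The output letters match the input read backwards, each shifted +3: raw reversed is war. Two steps: reverse the string, then apply a Caesar shift of +3.
On supply: reverse → ylppus; then shift: y+3=b, l+3=o, p+3=s, p+3=s, u+3=x, s+3=v.

bossxv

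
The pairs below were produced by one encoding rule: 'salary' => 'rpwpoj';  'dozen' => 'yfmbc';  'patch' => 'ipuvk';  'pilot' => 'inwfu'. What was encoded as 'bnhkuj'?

eighty

s(18)→r(17) and a(0)→p(15) fit y≡3x+15 (mod 26); the inverse of 3 mod 26 is 9. Treating letters as 0–25, the rule is x ↦ 3x + 15 (mod 26).
Reversing it on bnhkuj: b(1)→9·(1−15)≡4=e; n(13)→9·(13−15)≡8=i; h(7)→9·(7−15)≡6=g; k(10)→9·(10−15)≡7=h; u(20)→9·(20−15)≡19=t; j(9)→9·(9−15)≡24=y (all mod 26).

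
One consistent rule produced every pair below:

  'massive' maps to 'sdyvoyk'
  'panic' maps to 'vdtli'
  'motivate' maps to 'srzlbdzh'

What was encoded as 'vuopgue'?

Shifts by position in massive: pos 0: m→s (+6), pos 1: a→d (+3), pos 2: s→y (+6), pos 3: s→v (+3) — repeating every 2. A repeating key of period 2 is used — shifts +6, +3 over and over.
Reversing it on vuopgue: v−6=p, u−3=r, o−6=i, p−3=m, g−6=a, u−3=r, e−6=y.

primary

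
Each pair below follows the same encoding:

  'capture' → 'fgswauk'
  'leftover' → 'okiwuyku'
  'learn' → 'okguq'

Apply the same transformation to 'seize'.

Two shifts are in play — +6 for a/e/i/o/u, +3 for every other letter.
Applying it to seize: s(cons)+3=v, e(vowel)+6=k, i(vowel)+6=o, z(cons)+3=c, e(vowel)+6=k.

vkock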